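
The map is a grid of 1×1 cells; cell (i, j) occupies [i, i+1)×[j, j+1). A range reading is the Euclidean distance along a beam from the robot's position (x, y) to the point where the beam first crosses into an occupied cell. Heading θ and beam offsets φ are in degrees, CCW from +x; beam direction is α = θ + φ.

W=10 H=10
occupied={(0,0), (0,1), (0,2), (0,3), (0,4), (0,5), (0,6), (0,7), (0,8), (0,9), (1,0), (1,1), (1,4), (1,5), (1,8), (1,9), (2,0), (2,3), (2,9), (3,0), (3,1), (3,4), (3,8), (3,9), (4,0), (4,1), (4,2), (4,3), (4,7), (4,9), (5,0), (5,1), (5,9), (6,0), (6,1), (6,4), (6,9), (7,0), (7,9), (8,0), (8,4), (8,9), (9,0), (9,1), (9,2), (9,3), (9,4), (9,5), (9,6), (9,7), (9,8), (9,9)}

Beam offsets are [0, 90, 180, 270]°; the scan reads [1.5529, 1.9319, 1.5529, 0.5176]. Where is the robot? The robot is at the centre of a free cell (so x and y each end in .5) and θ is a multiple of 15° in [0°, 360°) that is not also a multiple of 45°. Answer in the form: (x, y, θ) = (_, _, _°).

(x, y, θ) = (8.5, 2.5, 105°)

The pose lattice has 48·16 = 768 candidates. Test each by forward raycasting.
  (1.5, 7.5, 165°): beam 1 = 0.5176 ≠ 1.5529 ✗
  (8.5, 3.5, 30°): beam 1 = 0.5774 ≠ 1.5529 ✗
  (8.5, 2.5, 255°): beam 2 = 0.5176 ≠ 1.9319 ✗
  (7.5, 1.5, 30°): beam 1 = 1.7321 ≠ 1.5529 ✗
  (7.5, 6.5, 345°): beam 2 = 2.5882 ≠ 1.9319 ✗
  …
  (8.5, 2.5, 105°): r_1=1.5529, r_2=1.9319, r_3=1.5529, r_4=0.5176 — all match ✓
Only this pose fits every beam.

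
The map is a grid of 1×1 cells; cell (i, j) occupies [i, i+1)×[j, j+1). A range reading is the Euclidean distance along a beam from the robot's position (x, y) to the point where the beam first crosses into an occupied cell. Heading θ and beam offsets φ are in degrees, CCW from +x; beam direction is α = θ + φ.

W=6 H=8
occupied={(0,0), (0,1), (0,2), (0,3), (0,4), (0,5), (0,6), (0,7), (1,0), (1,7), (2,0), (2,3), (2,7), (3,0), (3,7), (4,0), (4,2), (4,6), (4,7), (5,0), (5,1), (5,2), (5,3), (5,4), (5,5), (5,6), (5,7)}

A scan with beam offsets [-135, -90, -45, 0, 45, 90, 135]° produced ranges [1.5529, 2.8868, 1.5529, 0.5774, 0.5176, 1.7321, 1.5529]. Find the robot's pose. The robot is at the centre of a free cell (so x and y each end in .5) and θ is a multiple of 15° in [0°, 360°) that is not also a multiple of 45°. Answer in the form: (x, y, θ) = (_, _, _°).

(x, y, θ) = (2.5, 2.5, 60°)

Candidates: 21 free-cell centres × 16 headings = 336 poses. Raycast each; keep the one whose scan matches to 4 dp.
  (2.5, 1.5, 60°): beam 1 = 0.5176 ≠ 1.5529 ✗
  (3.5, 5.5, 195°): beam 1 = 1.0000 ≠ 1.5529 ✗
  (2.5, 1.5, 345°): beam 1 = 1.0000 ≠ 1.5529 ✗
  (4.5, 5.5, 330°): beam 1 = 3.6235 ≠ 1.5529 ✗
  …
  (2.5, 2.5, 60°): r_1=1.5529, r_2=2.8868, r_3=1.5529, r_4=0.5774, r_5=0.5176, r_6=1.7321, r_7=1.5529 — all match ✓
No second candidate reproduces the full scan.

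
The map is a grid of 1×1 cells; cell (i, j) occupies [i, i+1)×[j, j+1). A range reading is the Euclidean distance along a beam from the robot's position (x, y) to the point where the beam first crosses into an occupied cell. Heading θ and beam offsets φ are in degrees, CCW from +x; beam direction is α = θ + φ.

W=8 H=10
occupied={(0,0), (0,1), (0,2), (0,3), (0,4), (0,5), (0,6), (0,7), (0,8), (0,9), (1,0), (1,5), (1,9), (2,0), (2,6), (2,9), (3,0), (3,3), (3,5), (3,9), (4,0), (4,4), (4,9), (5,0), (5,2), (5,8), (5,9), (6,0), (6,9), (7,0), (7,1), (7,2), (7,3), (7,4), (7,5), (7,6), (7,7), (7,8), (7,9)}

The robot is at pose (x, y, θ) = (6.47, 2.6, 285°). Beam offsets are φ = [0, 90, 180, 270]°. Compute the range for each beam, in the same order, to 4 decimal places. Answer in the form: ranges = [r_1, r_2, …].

beam 1: φ=0°, α=285°
  direction (0.2588, -0.9659); cell (6,2); t to first gridline: x 2.0478, y 0.6212 (then +3.8637 / +1.0353)
    (6,1) via y @ 0.6212
    (6,0) via y @ 1.6564  # hit
  → r_1 = 1.6564
beam 2: φ=90°, α=15°
  direction (0.9659, 0.2588); cell (6,2); t to first gridline: x 0.5487, y 1.5455 (then +1.0353 / +3.8637)
    (7,2) via x @ 0.5487  # hit
  → r_2 = 0.5487
beam 3: φ=180°, α=105°
  direction (-0.2588, 0.9659); cell (6,2); t to first gridline: x 1.8159, y 0.4141 (then +3.8637 / +1.0353)
    (6,3) via y @ 0.4141
    (6,4) via y @ 1.4494
    (5,4) via x @ 1.8159
    (5,5) via y @ 2.4847
    (5,6) via y @ 3.5199
    (5,7) via y @ 4.5552
    (5,8) via y @ 5.5905  # hit
  → r_3 = 5.5905
beam 4: φ=270°, α=195°
  direction (-0.9659, -0.2588); cell (6,2); t to first gridline: x 0.4866, y 2.3182 (then +1.0353 / +3.8637)
    (5,2) via x @ 0.4866  # hit
  → r_4 = 0.4866

ranges = [1.6564, 0.5487, 5.5905, 0.4866]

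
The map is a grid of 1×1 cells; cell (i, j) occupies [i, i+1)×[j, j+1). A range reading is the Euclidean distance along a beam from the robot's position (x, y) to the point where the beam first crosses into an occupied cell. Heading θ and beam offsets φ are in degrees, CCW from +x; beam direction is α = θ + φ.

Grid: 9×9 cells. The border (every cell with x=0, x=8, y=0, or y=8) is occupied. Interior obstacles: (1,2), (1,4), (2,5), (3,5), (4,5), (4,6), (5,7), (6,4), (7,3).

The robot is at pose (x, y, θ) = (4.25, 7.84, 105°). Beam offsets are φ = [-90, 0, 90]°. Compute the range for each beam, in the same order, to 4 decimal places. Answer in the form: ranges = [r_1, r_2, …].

ranges = [0.6182, 0.1656, 3.3646]

beam 1: φ=-90°, α=15°
  direction (0.9659, 0.2588); cell (4,7); t to first gridline: x 0.7765, y 0.6182 (then +1.0353 / +3.8637)
    (4,8) via y @ 0.6182  # hit
  → r_1 = 0.6182
beam 2: φ=0°, α=105°
  direction (-0.2588, 0.9659); cell (4,7); t to first gridline: x 0.9659, y 0.1656 (then +3.8637 / +1.0353)
    (4,8) via y @ 0.1656  # hit
  → r_2 = 0.1656
beam 3: φ=90°, α=195°
  direction (-0.9659, -0.2588); cell (4,7); t to first gridline: x 0.2588, y 3.2455 (then +1.0353 / +3.8637)
    (3,7) via x @ 0.2588
    (2,7) via x @ 1.2941
    (1,7) via x @ 2.3294
    (1,6) via y @ 3.2455
    (0,6) via x @ 3.3646  # hit
  → r_3 = 3.3646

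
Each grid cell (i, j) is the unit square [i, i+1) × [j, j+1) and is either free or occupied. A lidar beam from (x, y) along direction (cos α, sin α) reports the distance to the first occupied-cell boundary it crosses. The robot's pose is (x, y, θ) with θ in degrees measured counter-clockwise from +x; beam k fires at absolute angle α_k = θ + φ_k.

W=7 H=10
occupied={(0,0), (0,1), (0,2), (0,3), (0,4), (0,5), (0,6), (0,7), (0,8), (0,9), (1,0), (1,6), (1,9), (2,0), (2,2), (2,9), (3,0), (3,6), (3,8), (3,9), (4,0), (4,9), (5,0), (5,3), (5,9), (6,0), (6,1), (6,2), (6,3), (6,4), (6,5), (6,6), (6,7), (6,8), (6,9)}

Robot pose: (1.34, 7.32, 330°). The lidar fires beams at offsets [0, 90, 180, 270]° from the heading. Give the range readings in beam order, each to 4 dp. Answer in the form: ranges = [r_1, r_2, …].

beam 1: φ=0°, α=330°
  cosα=0.8660 sinα=-0.5000 | (1,7) | tMaxX 0.7621 tMaxY 0.6400 | tΔX 1.1547 tΔY 2.0000
    t=0.6400 [y] (1,6) — stop
  → r_1 = 0.6400
beam 2: φ=90°, α=60°
  cosα=0.5000 sinα=0.8660 | (1,7) | tMaxX 1.3200 tMaxY 0.7852 | tΔX 2.0000 tΔY 1.1547
    t=0.7852 [y] (1,8)
    t=1.3200 [x] (2,8)
    t=1.9399 [y] (2,9) — stop
  → r_2 = 1.9399
beam 3: φ=180°, α=150°
  cosα=-0.8660 sinα=0.5000 | (1,7) | tMaxX 0.3926 tMaxY 1.3600 | tΔX 1.1547 tΔY 2.0000
    t=0.3926 [x] (0,7) — stop
  → r_3 = 0.3926
beam 4: φ=270°, α=240°
  cosα=-0.5000 sinα=-0.8660 | (1,7) | tMaxX 0.6800 tMaxY 0.3695 | tΔX 2.0000 tΔY 1.1547
    t=0.3695 [y] (1,6) — stop
  → r_4 = 0.3695

ranges = [0.6400, 1.9399, 0.3926, 0.3695]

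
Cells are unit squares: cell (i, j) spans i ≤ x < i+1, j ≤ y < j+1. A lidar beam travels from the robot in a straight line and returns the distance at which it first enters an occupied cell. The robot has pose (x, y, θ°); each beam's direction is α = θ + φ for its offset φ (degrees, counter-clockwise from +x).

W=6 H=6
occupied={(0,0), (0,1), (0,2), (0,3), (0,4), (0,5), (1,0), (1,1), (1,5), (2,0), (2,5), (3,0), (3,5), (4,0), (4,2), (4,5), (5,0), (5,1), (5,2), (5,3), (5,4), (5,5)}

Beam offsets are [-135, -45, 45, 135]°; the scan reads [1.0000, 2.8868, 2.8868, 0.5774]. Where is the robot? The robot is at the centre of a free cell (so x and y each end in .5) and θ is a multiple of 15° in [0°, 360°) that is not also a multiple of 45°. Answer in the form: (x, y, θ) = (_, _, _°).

Candidates: 14 free-cell centres × 16 headings = 224 poses. Raycast each; keep the one whose scan matches to 4 dp.
  (4.5, 1.5, 300°): beam 1 = 3.6235 ≠ 1.0000 ✗
  (1.5, 4.5, 30°): beam 1 = 1.9319 ≠ 1.0000 ✗
  (3.5, 1.5, 330°): beam 1 = 1.5529 ≠ 1.0000 ✗
  (1.5, 3.5, 330°): beam 1 = 0.5176 ≠ 1.0000 ✗
  …
  (2.5, 4.5, 285°): r_1=1.0000, r_2=2.8868, r_3=2.8868, r_4=0.5774 — all match ✓
Unique over the lattice → pose = (2.5, 4.5, 285°).

(x, y, θ) = (2.5, 4.5, 285°)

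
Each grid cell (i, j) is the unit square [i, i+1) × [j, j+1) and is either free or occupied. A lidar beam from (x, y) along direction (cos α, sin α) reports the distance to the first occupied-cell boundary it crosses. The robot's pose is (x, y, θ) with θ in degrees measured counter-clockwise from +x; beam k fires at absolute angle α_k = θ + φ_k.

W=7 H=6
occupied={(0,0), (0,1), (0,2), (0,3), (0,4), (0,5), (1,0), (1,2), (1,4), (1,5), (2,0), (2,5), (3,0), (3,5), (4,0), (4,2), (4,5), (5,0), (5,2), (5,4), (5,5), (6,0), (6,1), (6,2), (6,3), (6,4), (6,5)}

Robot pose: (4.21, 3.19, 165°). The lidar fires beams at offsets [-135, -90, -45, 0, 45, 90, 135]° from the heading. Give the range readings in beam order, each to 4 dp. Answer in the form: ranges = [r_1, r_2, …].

beam 1: φ=-135°, α=30°
  cosα=0.8660 sinα=0.5000 | (4,3) | tMaxX 0.9122 tMaxY 1.6200 | tΔX 1.1547 tΔY 2.0000
    t=0.9122 [x] (5,3)
    t=1.6200 [y] (5,4) — stop
  → r_1 = 1.6200
beam 2: φ=-90°, α=75°
  cosα=0.2588 sinα=0.9659 | (4,3) | tMaxX 3.0523 tMaxY 0.8386 | tΔX 3.8637 tΔY 1.0353
    t=0.8386 [y] (4,4)
    t=1.8738 [y] (4,5) — stop
  → r_2 = 1.8738
beam 3: φ=-45°, α=120°
  cosα=-0.5000 sinα=0.8660 | (4,3) | tMaxX 0.4200 tMaxY 0.9353 | tΔX 2.0000 tΔY 1.1547
    t=0.4200 [x] (3,3)
    t=0.9353 [y] (3,4)
    t=2.0900 [y] (3,5) — stop
  → r_3 = 2.0900
beam 4: φ=0°, α=165°
  cosα=-0.9659 sinα=0.2588 | (4,3) | tMaxX 0.2174 tMaxY 3.1296 | tΔX 1.0353 tΔY 3.8637
    t=0.2174 [x] (3,3)
    t=1.2527 [x] (2,3)
    t=2.2880 [x] (1,3)
    t=3.1296 [y] (1,4) — stop
  → r_4 = 3.1296
beam 5: φ=45°, α=210°
  cosα=-0.8660 sinα=-0.5000 | (4,3) | tMaxX 0.2425 tMaxY 0.3800 | tΔX 1.1547 tΔY 2.0000
    t=0.2425 [x] (3,3)
    t=0.3800 [y] (3,2)
    t=1.3972 [x] (2,2)
    t=2.3800 [y] (2,1)
    t=2.5519 [x] (1,1)
    t=3.7066 [x] (0,1) — stop
  → r_5 = 3.7066
beam 6: φ=90°, α=255°
  cosα=-0.2588 sinα=-0.9659 | (4,3) | tMaxX 0.8114 tMaxY 0.1967 | tΔX 3.8637 tΔY 1.0353
    t=0.1967 [y] (4,2) — stop
  → r_6 = 0.1967
beam 7: φ=135°, α=300°
  cosα=0.5000 sinα=-0.8660 | (4,3) | tMaxX 1.5800 tMaxY 0.2194 | tΔX 2.0000 tΔY 1.1547
    t=0.2194 [y] (4,2) — stop
  → r_7 = 0.2194

ranges = [1.6200, 1.8738, 2.0900, 3.1296, 3.7066, 0.1967, 0.2194]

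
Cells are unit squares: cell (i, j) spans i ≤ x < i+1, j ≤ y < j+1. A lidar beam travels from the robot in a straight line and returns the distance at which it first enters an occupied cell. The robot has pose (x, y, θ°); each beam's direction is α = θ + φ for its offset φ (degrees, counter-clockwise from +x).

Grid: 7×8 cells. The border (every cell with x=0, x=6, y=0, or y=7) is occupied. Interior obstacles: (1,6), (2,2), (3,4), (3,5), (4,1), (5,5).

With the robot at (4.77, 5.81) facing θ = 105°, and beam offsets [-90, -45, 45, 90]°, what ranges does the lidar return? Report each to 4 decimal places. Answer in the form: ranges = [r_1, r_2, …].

ranges = [0.2381, 1.3741, 2.3800, 0.7972]

beam 1: φ=-90°, α=15°
  dir = (cos 15°, sin 15°) = (0.9659, 0.2588); from cell (4,5)
  next x-line at t=0.2381, next y-line at t=0.7341; Δt_x=1.0353, Δt_y=3.8637
    x: enter (5,5) at t=0.2381 ← occupied
  → r_1 = 0.2381
beam 2: φ=-45°, α=60°
  dir = (cos 60°, sin 60°) = (0.5000, 0.8660); from cell (4,5)
  next x-line at t=0.4600, next y-line at t=0.2194; Δt_x=2.0000, Δt_y=1.1547
    y: enter (4,6) at t=0.2194
    x: enter (5,6) at t=0.4600
    y: enter (5,7) at t=1.3741 ← occupied
  → r_2 = 1.3741
beam 3: φ=45°, α=150°
  dir = (cos 150°, sin 150°) = (-0.8660, 0.5000); from cell (4,5)
  next x-line at t=0.8891, next y-line at t=0.3800; Δt_x=1.1547, Δt_y=2.0000
    y: enter (4,6) at t=0.3800
    x: enter (3,6) at t=0.8891
    x: enter (2,6) at t=2.0438
    y: enter (2,7) at t=2.3800 ← occupied
  → r_3 = 2.3800
beam 4: φ=90°, α=195°
  dir = (cos 195°, sin 195°) = (-0.9659, -0.2588); from cell (4,5)
  next x-line at t=0.7972, next y-line at t=3.1296; Δt_x=1.0353, Δt_y=3.8637
    x: enter (3,5) at t=0.7972 ← occupied
  → r_4 = 0.7972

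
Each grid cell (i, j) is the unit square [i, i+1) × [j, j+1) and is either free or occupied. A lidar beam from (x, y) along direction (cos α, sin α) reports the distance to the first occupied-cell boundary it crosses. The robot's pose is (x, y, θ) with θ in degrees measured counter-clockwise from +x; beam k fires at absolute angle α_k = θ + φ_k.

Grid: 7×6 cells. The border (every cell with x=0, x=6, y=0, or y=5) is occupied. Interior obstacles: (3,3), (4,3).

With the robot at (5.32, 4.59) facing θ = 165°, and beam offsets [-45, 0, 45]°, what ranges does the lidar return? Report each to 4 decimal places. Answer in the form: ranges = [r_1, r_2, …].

beam 1: φ=-45°, α=120°
  d=(-0.5000,0.8660)  start (5,4)  tX=0.6400 tY=0.4734  stride 1/|dx|=2.0000 1/|dy|=1.1547
    cross y-line → (5,5), t=0.4734 (wall)
  → r_1 = 0.4734
beam 2: φ=0°, α=165°
  d=(-0.9659,0.2588)  start (5,4)  tX=0.3313 tY=1.5841  stride 1/|dx|=1.0353 1/|dy|=3.8637
    cross x-line → (4,4), t=0.3313
    cross x-line → (3,4), t=1.3666
    cross y-line → (3,5), t=1.5841 (wall)
  → r_2 = 1.5841
beam 3: φ=45°, α=210°
  d=(-0.8660,-0.5000)  start (5,4)  tX=0.3695 tY=1.1800  stride 1/|dx|=1.1547 1/|dy|=2.0000
    cross x-line → (4,4), t=0.3695
    cross y-line → (4,3), t=1.1800 (wall)
  → r_3 = 1.1800

ranges = [0.4734, 1.5841, 1.1800]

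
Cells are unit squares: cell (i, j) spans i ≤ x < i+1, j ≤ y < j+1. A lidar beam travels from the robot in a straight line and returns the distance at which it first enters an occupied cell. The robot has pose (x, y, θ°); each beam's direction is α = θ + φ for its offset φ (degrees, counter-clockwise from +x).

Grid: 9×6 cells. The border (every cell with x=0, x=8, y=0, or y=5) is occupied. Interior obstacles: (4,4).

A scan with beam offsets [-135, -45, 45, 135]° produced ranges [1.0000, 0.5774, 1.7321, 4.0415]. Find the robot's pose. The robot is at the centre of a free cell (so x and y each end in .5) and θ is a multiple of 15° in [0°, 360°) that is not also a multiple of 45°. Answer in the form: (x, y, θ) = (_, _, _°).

(x, y, θ) = (2.5, 4.5, 165°)

Enumerate (i+0.5, j+0.5, θ) over the 27 free cells and 16 admissible headings. For each, cast all 4 beams and compare to the given ranges.
  (2.5, 1.5, 105°): beam 2 = 3.0000 ≠ 0.5774 ✗
  (7.5, 2.5, 285°): beam 1 = 3.0000 ≠ 1.0000 ✗
  (6.5, 2.5, 105°): beam 1 = 1.7321 ≠ 1.0000 ✗
  …
  (2.5, 4.5, 165°): r_1=1.0000, r_2=0.5774, r_3=1.7321, r_4=4.0415 — all match ✓
No second candidate reproduces the full scan.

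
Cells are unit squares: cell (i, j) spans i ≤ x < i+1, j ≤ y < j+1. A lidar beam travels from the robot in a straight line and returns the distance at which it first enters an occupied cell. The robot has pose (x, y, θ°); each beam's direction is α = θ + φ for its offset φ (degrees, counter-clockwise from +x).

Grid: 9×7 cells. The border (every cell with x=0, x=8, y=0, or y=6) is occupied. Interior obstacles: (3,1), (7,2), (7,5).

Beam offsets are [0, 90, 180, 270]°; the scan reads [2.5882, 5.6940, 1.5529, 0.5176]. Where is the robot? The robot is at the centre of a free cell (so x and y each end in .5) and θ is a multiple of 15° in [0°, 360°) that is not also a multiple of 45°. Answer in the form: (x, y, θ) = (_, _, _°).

(x, y, θ) = (6.5, 2.5, 75°)

Enumerate (i+0.5, j+0.5, θ) over the 32 free cells and 16 admissible headings. For each, cast all 4 beams and compare to the given ranges.
  (2.5, 4.5, 150°): beam 1 = 1.7321 ≠ 2.5882 ✗
  (1.5, 4.5, 330°): beam 1 = 7.0000 ≠ 2.5882 ✗
  (4.5, 2.5, 330°): beam 1 = 3.0000 ≠ 2.5882 ✗
  (4.5, 2.5, 165°): beam 1 = 3.6235 ≠ 2.5882 ✗
  …
  (6.5, 2.5, 75°): r_1=2.5882, r_2=5.6940, r_3=1.5529, r_4=0.5176 — all match ✓
Only this pose fits every beam.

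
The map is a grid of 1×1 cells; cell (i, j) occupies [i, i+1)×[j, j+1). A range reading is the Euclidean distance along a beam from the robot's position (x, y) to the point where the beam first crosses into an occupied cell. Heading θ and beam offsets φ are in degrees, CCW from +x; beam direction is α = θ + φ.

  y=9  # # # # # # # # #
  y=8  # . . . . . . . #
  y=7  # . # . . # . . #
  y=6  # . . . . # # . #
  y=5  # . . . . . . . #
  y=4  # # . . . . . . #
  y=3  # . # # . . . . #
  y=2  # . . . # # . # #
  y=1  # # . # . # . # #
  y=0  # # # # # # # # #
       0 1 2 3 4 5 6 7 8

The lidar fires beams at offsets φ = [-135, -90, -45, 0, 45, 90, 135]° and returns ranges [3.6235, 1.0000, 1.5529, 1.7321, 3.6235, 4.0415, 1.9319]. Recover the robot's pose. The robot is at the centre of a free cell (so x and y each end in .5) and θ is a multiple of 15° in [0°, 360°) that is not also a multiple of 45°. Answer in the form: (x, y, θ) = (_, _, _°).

Enumerate (i+0.5, j+0.5, θ) over the 42 free cells and 16 admissible headings. For each, cast all 7 beams and compare to the given ranges.
  (7.5, 8.5, 240°): beam 1 = 0.5176 ≠ 3.6235 ✗
  (4.5, 7.5, 330°): beam 1 = 1.5529 ≠ 3.6235 ✗
  (3.5, 6.5, 15°): beam 1 = 2.8868 ≠ 3.6235 ✗
  …
  (4.5, 4.5, 300°): r_1=3.6235, r_2=1.0000, r_3=1.5529, r_4=1.7321, r_5=3.6235, r_6=4.0415, r_7=1.9319 — all match ✓
Unique over the lattice → pose = (4.5, 4.5, 300°).

(x, y, θ) = (4.5, 4.5, 300°)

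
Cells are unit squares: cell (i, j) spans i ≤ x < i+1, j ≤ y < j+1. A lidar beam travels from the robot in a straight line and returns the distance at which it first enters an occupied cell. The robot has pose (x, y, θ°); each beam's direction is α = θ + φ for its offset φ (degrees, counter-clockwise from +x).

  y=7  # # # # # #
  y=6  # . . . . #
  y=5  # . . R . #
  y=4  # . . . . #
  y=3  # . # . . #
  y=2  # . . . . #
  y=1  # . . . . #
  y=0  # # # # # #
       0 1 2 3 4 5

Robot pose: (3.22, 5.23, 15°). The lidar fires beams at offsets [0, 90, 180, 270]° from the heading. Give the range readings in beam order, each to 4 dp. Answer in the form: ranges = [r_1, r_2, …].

ranges = [1.8428, 1.8324, 2.2983, 4.3792]

beam 1: φ=0°, α=15°
  dir = (cos 15°, sin 15°) = (0.9659, 0.2588); from cell (3,5)
  next x-line at t=0.8075, next y-line at t=2.9751; Δt_x=1.0353, Δt_y=3.8637
    x: enter (4,5) at t=0.8075
    x: enter (5,5) at t=1.8428 ← occupied
  → r_1 = 1.8428
beam 2: φ=90°, α=105°
  dir = (cos 105°, sin 105°) = (-0.2588, 0.9659); from cell (3,5)
  next x-line at t=0.8500, next y-line at t=0.7972; Δt_x=3.8637, Δt_y=1.0353
    y: enter (3,6) at t=0.7972
    x: enter (2,6) at t=0.8500
    y: enter (2,7) at t=1.8324 ← occupied
  → r_2 = 1.8324
beam 3: φ=180°, α=195°
  dir = (cos 195°, sin 195°) = (-0.9659, -0.2588); from cell (3,5)
  next x-line at t=0.2278, next y-line at t=0.8887; Δt_x=1.0353, Δt_y=3.8637
    x: enter (2,5) at t=0.2278
    y: enter (2,4) at t=0.8887
    x: enter (1,4) at t=1.2630
    x: enter (0,4) at t=2.2983 ← occupied
  → r_3 = 2.2983
beam 4: φ=270°, α=285°
  dir = (cos 285°, sin 285°) = (0.2588, -0.9659); from cell (3,5)
  next x-line at t=3.0137, next y-line at t=0.2381; Δt_x=3.8637, Δt_y=1.0353
    y: enter (3,4) at t=0.2381
    y: enter (3,3) at t=1.2734
    y: enter (3,2) at t=2.3087
    x: enter (4,2) at t=3.0137
    y: enter (4,1) at t=3.3439
    y: enter (4,0) at t=4.3792 ← occupied
  → r_4 = 4.3792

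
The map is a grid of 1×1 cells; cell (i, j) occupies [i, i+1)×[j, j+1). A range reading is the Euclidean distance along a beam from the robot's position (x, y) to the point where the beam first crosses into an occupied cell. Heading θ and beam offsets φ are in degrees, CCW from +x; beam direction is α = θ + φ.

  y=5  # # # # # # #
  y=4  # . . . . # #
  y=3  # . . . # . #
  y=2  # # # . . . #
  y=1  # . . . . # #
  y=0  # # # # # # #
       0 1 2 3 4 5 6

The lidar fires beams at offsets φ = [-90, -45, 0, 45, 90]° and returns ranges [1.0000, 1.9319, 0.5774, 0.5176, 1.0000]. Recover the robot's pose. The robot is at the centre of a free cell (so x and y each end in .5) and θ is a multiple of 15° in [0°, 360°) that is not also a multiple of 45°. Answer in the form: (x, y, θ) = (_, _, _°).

(x, y, θ) = (3.5, 1.5, 240°)

Enumerate (i+0.5, j+0.5, θ) over the 15 free cells and 16 admissible headings. For each, cast all 5 beams and compare to the given ranges.
  (1.5, 3.5, 105°): beam 1 = 3.6235 ≠ 1.0000 ✗
  (5.5, 3.5, 105°): beam 1 = 0.5176 ≠ 1.0000 ✗
  (2.5, 4.5, 210°): beam 1 = 0.5774 ≠ 1.0000 ✗
  (2.5, 4.5, 345°): beam 1 = 1.5529 ≠ 1.0000 ✗
  (1.5, 4.5, 240°): beam 1 = 0.5774 ≠ 1.0000 ✗
  …
  (3.5, 1.5, 240°): r_1=1.0000, r_2=1.9319, r_3=0.5774, r_4=0.5176, r_5=1.0000 — all match ✓
Only this pose fits every beam.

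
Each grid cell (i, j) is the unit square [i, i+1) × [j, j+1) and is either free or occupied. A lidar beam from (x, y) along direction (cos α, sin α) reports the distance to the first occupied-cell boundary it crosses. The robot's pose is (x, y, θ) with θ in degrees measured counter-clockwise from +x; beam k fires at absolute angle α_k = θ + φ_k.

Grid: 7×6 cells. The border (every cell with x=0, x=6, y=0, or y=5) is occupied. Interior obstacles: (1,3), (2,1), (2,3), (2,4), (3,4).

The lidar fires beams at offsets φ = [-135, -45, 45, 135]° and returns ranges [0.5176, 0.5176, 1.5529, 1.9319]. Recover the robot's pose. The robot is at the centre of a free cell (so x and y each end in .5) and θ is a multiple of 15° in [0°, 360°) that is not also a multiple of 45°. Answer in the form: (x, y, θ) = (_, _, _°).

(x, y, θ) = (5.5, 4.5, 150°)

Enumerate (i+0.5, j+0.5, θ) over the 15 free cells and 16 admissible headings. For each, cast all 4 beams and compare to the given ranges.
  (4.5, 3.5, 330°): beam 1 = 1.5529 ≠ 0.5176 ✗
  (3.5, 3.5, 165°): beam 1 = 2.8868 ≠ 0.5176 ✗
  (4.5, 3.5, 240°): beam 1 = 1.5529 ≠ 0.5176 ✗
  …
  (5.5, 4.5, 150°): r_1=0.5176, r_2=0.5176, r_3=1.5529, r_4=1.9319 — all match ✓
No second candidate reproduces the full scan.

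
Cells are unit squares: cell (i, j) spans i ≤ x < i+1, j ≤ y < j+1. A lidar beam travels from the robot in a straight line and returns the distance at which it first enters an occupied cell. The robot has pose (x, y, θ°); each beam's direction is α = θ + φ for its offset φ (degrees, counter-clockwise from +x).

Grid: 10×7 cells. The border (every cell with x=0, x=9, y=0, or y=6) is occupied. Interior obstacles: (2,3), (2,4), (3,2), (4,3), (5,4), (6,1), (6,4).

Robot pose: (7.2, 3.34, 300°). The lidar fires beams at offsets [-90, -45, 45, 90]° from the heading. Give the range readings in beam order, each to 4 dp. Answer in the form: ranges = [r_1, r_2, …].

beam 1: φ=-90°, α=210°
  direction (-0.8660, -0.5000); cell (7,3); t to first gridline: x 0.2309, y 0.6800 (then +1.1547 / +2.0000)
    (6,3) via x @ 0.2309
    (6,2) via y @ 0.6800
    (5,2) via x @ 1.3856
    (4,2) via x @ 2.5403
    (4,1) via y @ 2.6800
    (3,1) via x @ 3.6950
    (3,0) via y @ 4.6800  # hit
  → r_1 = 4.6800
beam 2: φ=-45°, α=255°
  direction (-0.2588, -0.9659); cell (7,3); t to first gridline: x 0.7727, y 0.3520 (then +3.8637 / +1.0353)
    (7,2) via y @ 0.3520
    (6,2) via x @ 0.7727
    (6,1) via y @ 1.3873  # hit
  → r_2 = 1.3873
beam 3: φ=45°, α=345°
  direction (0.9659, -0.2588); cell (7,3); t to first gridline: x 0.8282, y 1.3137 (then +1.0353 / +3.8637)
    (8,3) via x @ 0.8282
    (8,2) via y @ 1.3137
    (9,2) via x @ 1.8635  # hit
  → r_3 = 1.8635
beam 4: φ=90°, α=30°
  direction (0.8660, 0.5000); cell (7,3); t to first gridline: x 0.9238, y 1.3200 (then +1.1547 / +2.0000)
    (8,3) via x @ 0.9238
    (8,4) via y @ 1.3200
    (9,4) via x @ 2.0785  # hit
  → r_4 = 2.0785

ranges = [4.6800, 1.3873, 1.8635, 2.0785]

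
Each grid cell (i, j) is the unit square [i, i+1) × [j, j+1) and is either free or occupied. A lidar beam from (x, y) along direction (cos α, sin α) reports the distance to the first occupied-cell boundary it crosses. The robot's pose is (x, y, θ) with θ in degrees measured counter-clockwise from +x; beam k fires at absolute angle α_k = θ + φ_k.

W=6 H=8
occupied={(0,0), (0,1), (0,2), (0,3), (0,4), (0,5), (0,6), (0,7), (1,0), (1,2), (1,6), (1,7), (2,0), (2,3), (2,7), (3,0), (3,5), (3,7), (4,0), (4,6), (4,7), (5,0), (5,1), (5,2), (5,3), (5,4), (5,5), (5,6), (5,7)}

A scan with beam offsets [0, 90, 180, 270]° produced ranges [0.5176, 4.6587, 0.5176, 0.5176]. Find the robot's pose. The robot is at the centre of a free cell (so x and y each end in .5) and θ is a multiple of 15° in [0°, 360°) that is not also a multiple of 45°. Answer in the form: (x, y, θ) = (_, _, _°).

(x, y, θ) = (4.5, 5.5, 165°)

The pose lattice has 19·16 = 304 candidates. Test each by forward raycasting.
  (4.5, 2.5, 120°): beam 1 = 2.8868 ≠ 0.5176 ✗
  (2.5, 6.5, 165°): beam 2 = 3.6235 ≠ 4.6587 ✗
  (2.5, 5.5, 105°): beam 1 = 1.5529 ≠ 0.5176 ✗
  …
  (4.5, 5.5, 165°): r_1=0.5176, r_2=4.6587, r_3=0.5176, r_4=0.5176 — all match ✓
Unique over the lattice → pose = (4.5, 5.5, 165°).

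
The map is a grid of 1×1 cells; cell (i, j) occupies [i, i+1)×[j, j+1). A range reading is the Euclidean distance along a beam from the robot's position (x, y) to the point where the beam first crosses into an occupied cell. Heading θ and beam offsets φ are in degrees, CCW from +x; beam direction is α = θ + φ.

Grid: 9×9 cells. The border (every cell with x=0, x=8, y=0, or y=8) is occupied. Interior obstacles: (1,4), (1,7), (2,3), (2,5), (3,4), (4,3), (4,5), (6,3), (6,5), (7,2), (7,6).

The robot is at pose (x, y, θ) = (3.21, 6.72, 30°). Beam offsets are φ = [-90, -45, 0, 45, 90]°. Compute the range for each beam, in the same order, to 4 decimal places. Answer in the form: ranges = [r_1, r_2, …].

beam 1: φ=-90°, α=300°
  dir = (cos 300°, sin 300°) = (0.5000, -0.8660); from cell (3,6)
  next x-line at t=1.5800, next y-line at t=0.8314; Δt_x=2.0000, Δt_y=1.1547
    y: enter (3,5) at t=0.8314
    x: enter (4,5) at t=1.5800 ← occupied
  → r_1 = 1.5800
beam 2: φ=-45°, α=345°
  dir = (cos 345°, sin 345°) = (0.9659, -0.2588); from cell (3,6)
  next x-line at t=0.8179, next y-line at t=2.7819; Δt_x=1.0353, Δt_y=3.8637
    x: enter (4,6) at t=0.8179
    x: enter (5,6) at t=1.8531
    y: enter (5,5) at t=2.7819
    x: enter (6,5) at t=2.8884 ← occupied
  → r_2 = 2.8884
beam 3: φ=0°, α=30°
  dir = (cos 30°, sin 30°) = (0.8660, 0.5000); from cell (3,6)
  next x-line at t=0.9122, next y-line at t=0.5600; Δt_x=1.1547, Δt_y=2.0000
    y: enter (3,7) at t=0.5600
    x: enter (4,7) at t=0.9122
    x: enter (5,7) at t=2.0669
    y: enter (5,8) at t=2.5600 ← occupied
  → r_3 = 2.5600
beam 4: φ=45°, α=75°
  dir = (cos 75°, sin 75°) = (0.2588, 0.9659); from cell (3,6)
  next x-line at t=3.0523, next y-line at t=0.2899; Δt_x=3.8637, Δt_y=1.0353
    y: enter (3,7) at t=0.2899
    y: enter (3,8) at t=1.3252 ← occupied
  → r_4 = 1.3252
beam 5: φ=90°, α=120°
  dir = (cos 120°, sin 120°) = (-0.5000, 0.8660); from cell (3,6)
  next x-line at t=0.4200, next y-line at t=0.3233; Δt_x=2.0000, Δt_y=1.1547
    y: enter (3,7) at t=0.3233
    x: enter (2,7) at t=0.4200
    y: enter (2,8) at t=1.4780 ← occupied
  → r_5 = 1.4780

ranges = [1.5800, 2.8884, 2.5600, 1.3252, 1.4780]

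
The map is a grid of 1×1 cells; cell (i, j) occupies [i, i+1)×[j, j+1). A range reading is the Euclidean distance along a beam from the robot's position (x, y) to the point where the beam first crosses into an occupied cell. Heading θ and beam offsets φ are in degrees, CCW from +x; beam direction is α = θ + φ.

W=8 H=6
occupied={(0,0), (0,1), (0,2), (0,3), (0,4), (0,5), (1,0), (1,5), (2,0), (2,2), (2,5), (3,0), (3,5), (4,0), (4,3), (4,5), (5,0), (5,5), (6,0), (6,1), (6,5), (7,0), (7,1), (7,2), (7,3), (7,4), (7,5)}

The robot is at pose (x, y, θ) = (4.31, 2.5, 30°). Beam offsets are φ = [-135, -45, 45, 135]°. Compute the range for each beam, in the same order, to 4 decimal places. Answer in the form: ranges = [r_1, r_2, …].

ranges = [1.5529, 1.9319, 0.5176, 1.3562]

beam 1: φ=-135°, α=255°
  direction (-0.2588, -0.9659); cell (4,2); t to first gridline: x 1.1977, y 0.5176 (then +3.8637 / +1.0353)
    (4,1) via y @ 0.5176
    (3,1) via x @ 1.1977
    (3,0) via y @ 1.5529  # hit
  → r_1 = 1.5529
beam 2: φ=-45°, α=345°
  direction (0.9659, -0.2588); cell (4,2); t to first gridline: x 0.7143, y 1.9319 (then +1.0353 / +3.8637)
    (5,2) via x @ 0.7143
    (6,2) via x @ 1.7496
    (6,1) via y @ 1.9319  # hit
  → r_2 = 1.9319
beam 3: φ=45°, α=75°
  direction (0.2588, 0.9659); cell (4,2); t to first gridline: x 2.6660, y 0.5176 (then +3.8637 / +1.0353)
    (4,3) via y @ 0.5176  # hit
  → r_3 = 0.5176
beam 4: φ=135°, α=165°
  direction (-0.9659, 0.2588); cell (4,2); t to first gridline: x 0.3209, y 1.9319 (then +1.0353 / +3.8637)
    (3,2) via x @ 0.3209
    (2,2) via x @ 1.3562  # hit
  → r_4 = 1.3562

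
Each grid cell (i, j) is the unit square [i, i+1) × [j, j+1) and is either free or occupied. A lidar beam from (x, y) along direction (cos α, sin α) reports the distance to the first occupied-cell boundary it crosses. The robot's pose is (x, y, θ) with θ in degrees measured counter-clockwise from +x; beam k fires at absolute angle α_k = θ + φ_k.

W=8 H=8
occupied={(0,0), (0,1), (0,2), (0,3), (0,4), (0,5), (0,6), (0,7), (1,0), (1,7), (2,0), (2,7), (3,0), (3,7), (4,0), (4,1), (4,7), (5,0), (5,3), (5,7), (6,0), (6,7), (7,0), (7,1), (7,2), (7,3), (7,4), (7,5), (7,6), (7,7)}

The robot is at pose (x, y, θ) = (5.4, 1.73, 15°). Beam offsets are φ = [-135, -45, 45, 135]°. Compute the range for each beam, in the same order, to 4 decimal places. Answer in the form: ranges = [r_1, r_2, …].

beam 1: φ=-135°, α=240°
  cosα=-0.5000 sinα=-0.8660 | (5,1) | tMaxX 0.8000 tMaxY 0.8429 | tΔX 2.0000 tΔY 1.1547
    t=0.8000 [x] (4,1) — stop
  → r_1 = 0.8000
beam 2: φ=-45°, α=330°
  cosα=0.8660 sinα=-0.5000 | (5,1) | tMaxX 0.6928 tMaxY 1.4600 | tΔX 1.1547 tΔY 2.0000
    t=0.6928 [x] (6,1)
    t=1.4600 [y] (6,0) — stop
  → r_2 = 1.4600
beam 3: φ=45°, α=60°
  cosα=0.5000 sinα=0.8660 | (5,1) | tMaxX 1.2000 tMaxY 0.3118 | tΔX 2.0000 tΔY 1.1547
    t=0.3118 [y] (5,2)
    t=1.2000 [x] (6,2)
    t=1.4665 [y] (6,3)
    t=2.6212 [y] (6,4)
    t=3.2000 [x] (7,4) — stop
  → r_3 = 3.2000
beam 4: φ=135°, α=150°
  cosα=-0.8660 sinα=0.5000 | (5,1) | tMaxX 0.4619 tMaxY 0.5400 | tΔX 1.1547 tΔY 2.0000
    t=0.4619 [x] (4,1) — stop
  → r_4 = 0.4619

ranges = [0.8000, 1.4600, 3.2000, 0.4619]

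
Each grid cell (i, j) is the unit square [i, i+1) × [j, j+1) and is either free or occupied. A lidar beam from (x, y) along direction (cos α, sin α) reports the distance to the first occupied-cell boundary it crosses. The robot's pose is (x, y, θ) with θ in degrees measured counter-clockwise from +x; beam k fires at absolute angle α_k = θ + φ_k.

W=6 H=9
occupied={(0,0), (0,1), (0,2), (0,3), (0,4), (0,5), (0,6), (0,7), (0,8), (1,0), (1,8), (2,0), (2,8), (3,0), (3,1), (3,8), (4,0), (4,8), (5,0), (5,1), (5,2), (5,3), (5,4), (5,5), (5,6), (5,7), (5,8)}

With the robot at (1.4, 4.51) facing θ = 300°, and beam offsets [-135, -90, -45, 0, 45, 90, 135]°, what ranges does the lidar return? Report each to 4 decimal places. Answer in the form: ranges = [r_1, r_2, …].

ranges = [0.4141, 0.4619, 1.5455, 3.2000, 3.7270, 4.1569, 3.6131]

beam 1: φ=-135°, α=165°
  cosα=-0.9659 sinα=0.2588 | (1,4) | tMaxX 0.4141 tMaxY 1.8932 | tΔX 1.0353 tΔY 3.8637
    t=0.4141 [x] (0,4) — stop
  → r_1 = 0.4141
beam 2: φ=-90°, α=210°
  cosα=-0.8660 sinα=-0.5000 | (1,4) | tMaxX 0.4619 tMaxY 1.0200 | tΔX 1.1547 tΔY 2.0000
    t=0.4619 [x] (0,4) — stop
  → r_2 = 0.4619
beam 3: φ=-45°, α=255°
  cosα=-0.2588 sinα=-0.9659 | (1,4) | tMaxX 1.5455 tMaxY 0.5280 | tΔX 3.8637 tΔY 1.0353
    t=0.5280 [y] (1,3)
    t=1.5455 [x] (0,3) — stop
  → r_3 = 1.5455
beam 4: φ=0°, α=300°
  cosα=0.5000 sinα=-0.8660 | (1,4) | tMaxX 1.2000 tMaxY 0.5889 | tΔX 2.0000 tΔY 1.1547
    t=0.5889 [y] (1,3)
    t=1.2000 [x] (2,3)
    t=1.7436 [y] (2,2)
    t=2.8983 [y] (2,1)
    t=3.2000 [x] (3,1) — stop
  → r_4 = 3.2000
beam 5: φ=45°, α=345°
  cosα=0.9659 sinα=-0.2588 | (1,4) | tMaxX 0.6212 tMaxY 1.9705 | tΔX 1.0353 tΔY 3.8637
    t=0.6212 [x] (2,4)
    t=1.6564 [x] (3,4)
    t=1.9705 [y] (3,3)
    t=2.6917 [x] (4,3)
    t=3.7270 [x] (5,3) — stop
  → r_5 = 3.7270
beam 6: φ=90°, α=30°
  cosα=0.8660 sinα=0.5000 | (1,4) | tMaxX 0.6928 tMaxY 0.9800 | tΔX 1.1547 tΔY 2.0000
    t=0.6928 [x] (2,4)
    t=0.9800 [y] (2,5)
    t=1.8475 [x] (3,5)
    t=2.9800 [y] (3,6)
    t=3.0022 [x] (4,6)
    t=4.1569 [x] (5,6) — stop
  → r_6 = 4.1569
beam 7: φ=135°, α=75°
  cosα=0.2588 sinα=0.9659 | (1,4) | tMaxX 2.3182 tMaxY 0.5073 | tΔX 3.8637 tΔY 1.0353
    t=0.5073 [y] (1,5)
    t=1.5426 [y] (1,6)
    t=2.3182 [x] (2,6)
    t=2.5778 [y] (2,7)
    t=3.6131 [y] (2,8) — stop
  → r_7 = 3.6131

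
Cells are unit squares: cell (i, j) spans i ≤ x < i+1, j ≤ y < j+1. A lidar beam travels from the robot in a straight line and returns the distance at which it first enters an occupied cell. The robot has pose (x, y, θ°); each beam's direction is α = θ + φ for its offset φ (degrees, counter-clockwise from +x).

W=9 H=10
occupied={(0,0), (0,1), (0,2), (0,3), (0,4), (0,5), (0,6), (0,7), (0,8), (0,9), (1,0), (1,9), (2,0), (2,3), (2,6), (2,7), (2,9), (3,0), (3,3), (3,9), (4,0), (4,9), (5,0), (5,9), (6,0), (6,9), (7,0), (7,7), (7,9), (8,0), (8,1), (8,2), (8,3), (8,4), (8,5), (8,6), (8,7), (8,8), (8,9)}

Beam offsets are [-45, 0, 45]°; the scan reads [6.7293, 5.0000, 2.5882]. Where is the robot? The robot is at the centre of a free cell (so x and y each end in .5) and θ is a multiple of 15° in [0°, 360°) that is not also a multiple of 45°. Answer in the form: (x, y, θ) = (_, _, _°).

(x, y, θ) = (7.5, 3.5, 210°)

Enumerate (i+0.5, j+0.5, θ) over the 51 free cells and 16 admissible headings. For each, cast all 3 beams and compare to the given ranges.
  (2.5, 4.5, 15°): beam 1 = 1.0000 ≠ 6.7293 ✗
  (7.5, 4.5, 285°): beam 1 = 4.0415 ≠ 6.7293 ✗
  (6.5, 3.5, 345°): beam 1 = 2.8868 ≠ 6.7293 ✗
  (5.5, 1.5, 105°): beam 1 = 5.0000 ≠ 6.7293 ✗
  …
  (7.5, 3.5, 210°): r_1=6.7293, r_2=5.0000, r_3=2.5882 — all match ✓
No second candidate reproduces the full scan.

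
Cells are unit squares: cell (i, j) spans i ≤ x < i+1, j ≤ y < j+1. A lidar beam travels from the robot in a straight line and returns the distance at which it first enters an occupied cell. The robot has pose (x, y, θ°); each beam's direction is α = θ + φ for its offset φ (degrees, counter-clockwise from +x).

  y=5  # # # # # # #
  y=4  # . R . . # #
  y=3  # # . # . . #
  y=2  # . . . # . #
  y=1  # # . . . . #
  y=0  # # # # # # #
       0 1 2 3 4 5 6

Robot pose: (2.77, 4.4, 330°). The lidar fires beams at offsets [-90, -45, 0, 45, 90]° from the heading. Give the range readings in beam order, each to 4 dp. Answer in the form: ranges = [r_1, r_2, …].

beam 1: φ=-90°, α=240°
  dir = (cos 240°, sin 240°) = (-0.5000, -0.8660); from cell (2,4)
  next x-line at t=1.5400, next y-line at t=0.4619; Δt_x=2.0000, Δt_y=1.1547
    y: enter (2,3) at t=0.4619
    x: enter (1,3) at t=1.5400 ← occupied
  → r_1 = 1.5400
beam 2: φ=-45°, α=285°
  dir = (cos 285°, sin 285°) = (0.2588, -0.9659); from cell (2,4)
  next x-line at t=0.8887, next y-line at t=0.4141; Δt_x=3.8637, Δt_y=1.0353
    y: enter (2,3) at t=0.4141
    x: enter (3,3) at t=0.8887 ← occupied
  → r_2 = 0.8887
beam 3: φ=0°, α=330°
  dir = (cos 330°, sin 330°) = (0.8660, -0.5000); from cell (2,4)
  next x-line at t=0.2656, next y-line at t=0.8000; Δt_x=1.1547, Δt_y=2.0000
    x: enter (3,4) at t=0.2656
    y: enter (3,3) at t=0.8000 ← occupied
  → r_3 = 0.8000
beam 4: φ=45°, α=15°
  dir = (cos 15°, sin 15°) = (0.9659, 0.2588); from cell (2,4)
  next x-line at t=0.2381, next y-line at t=2.3182; Δt_x=1.0353, Δt_y=3.8637
    x: enter (3,4) at t=0.2381
    x: enter (4,4) at t=1.2734
    x: enter (5,4) at t=2.3087 ← occupied
  → r_4 = 2.3087
beam 5: φ=90°, α=60°
  dir = (cos 60°, sin 60°) = (0.5000, 0.8660); from cell (2,4)
  next x-line at t=0.4600, next y-line at t=0.6928; Δt_x=2.0000, Δt_y=1.1547
    x: enter (3,4) at t=0.4600
    y: enter (3,5) at t=0.6928 ← occupied
  → r_5 = 0.6928

ranges = [1.5400, 0.8887, 0.8000, 2.3087, 0.6928]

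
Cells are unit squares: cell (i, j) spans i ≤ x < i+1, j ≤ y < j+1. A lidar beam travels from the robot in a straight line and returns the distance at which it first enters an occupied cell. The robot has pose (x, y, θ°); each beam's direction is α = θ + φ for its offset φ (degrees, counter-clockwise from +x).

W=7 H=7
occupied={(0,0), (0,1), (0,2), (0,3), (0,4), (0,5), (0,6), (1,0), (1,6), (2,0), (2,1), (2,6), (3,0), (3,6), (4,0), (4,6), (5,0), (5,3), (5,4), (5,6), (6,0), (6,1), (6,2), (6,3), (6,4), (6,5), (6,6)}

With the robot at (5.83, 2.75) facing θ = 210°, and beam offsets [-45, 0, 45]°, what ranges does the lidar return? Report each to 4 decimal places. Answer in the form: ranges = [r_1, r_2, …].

ranges = [5.0004, 3.2678, 1.8117]

beam 1: φ=-45°, α=165°
  direction (-0.9659, 0.2588); cell (5,2); t to first gridline: x 0.8593, y 0.9659 (then +1.0353 / +3.8637)
    (4,2) via x @ 0.8593
    (4,3) via y @ 0.9659
    (3,3) via x @ 1.8946
    (2,3) via x @ 2.9298
    (1,3) via x @ 3.9651
    (1,4) via y @ 4.8296
    (0,4) via x @ 5.0004  # hit
  → r_1 = 5.0004
beam 2: φ=0°, α=210°
  direction (-0.8660, -0.5000); cell (5,2); t to first gridline: x 0.9584, y 1.5000 (then +1.1547 / +2.0000)
    (4,2) via x @ 0.9584
    (4,1) via y @ 1.5000
    (3,1) via x @ 2.1131
    (2,1) via x @ 3.2678  # hit
  → r_2 = 3.2678
beam 3: φ=45°, α=255°
  direction (-0.2588, -0.9659); cell (5,2); t to first gridline: x 3.2069, y 0.7765 (then +3.8637 / +1.0353)
    (5,1) via y @ 0.7765
    (5,0) via y @ 1.8117  # hit
  → r_3 = 1.8117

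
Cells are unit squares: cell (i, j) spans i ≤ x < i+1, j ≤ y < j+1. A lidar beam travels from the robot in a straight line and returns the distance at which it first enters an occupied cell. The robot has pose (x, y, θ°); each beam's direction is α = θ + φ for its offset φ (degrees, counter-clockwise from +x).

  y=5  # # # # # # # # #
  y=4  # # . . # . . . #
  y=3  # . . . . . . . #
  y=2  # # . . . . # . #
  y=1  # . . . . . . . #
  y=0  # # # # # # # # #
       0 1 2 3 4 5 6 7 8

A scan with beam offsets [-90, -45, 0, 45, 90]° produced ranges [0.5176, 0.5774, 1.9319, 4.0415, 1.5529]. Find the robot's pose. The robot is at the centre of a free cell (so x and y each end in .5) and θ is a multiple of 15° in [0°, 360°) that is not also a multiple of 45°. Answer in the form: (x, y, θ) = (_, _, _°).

The pose lattice has 24·16 = 384 candidates. Test each by forward raycasting.
  (1.5, 1.5, 240°): beam 1 = 0.5774 ≠ 0.5176 ✗
  (3.5, 1.5, 30°): beam 1 = 0.5774 ≠ 0.5176 ✗
  (5.5, 1.5, 240°): beam 1 = 5.0000 ≠ 0.5176 ✗
  …
  (2.5, 4.5, 255°): r_1=0.5176, r_2=0.5774, r_3=1.9319, r_4=4.0415, r_5=1.5529 — all match ✓
Only this pose fits every beam.

(x, y, θ) = (2.5, 4.5, 255°)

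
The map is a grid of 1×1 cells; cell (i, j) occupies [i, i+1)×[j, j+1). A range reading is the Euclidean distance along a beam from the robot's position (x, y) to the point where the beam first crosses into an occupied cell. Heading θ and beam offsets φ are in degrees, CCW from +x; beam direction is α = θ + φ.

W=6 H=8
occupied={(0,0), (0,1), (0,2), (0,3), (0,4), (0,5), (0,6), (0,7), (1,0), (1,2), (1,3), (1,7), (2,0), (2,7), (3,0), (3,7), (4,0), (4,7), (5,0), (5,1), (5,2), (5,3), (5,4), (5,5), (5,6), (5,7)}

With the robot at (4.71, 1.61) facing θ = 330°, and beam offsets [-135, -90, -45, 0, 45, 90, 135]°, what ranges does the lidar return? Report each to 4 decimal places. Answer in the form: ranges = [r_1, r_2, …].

ranges = [2.3569, 0.7044, 0.6315, 0.3349, 0.3002, 0.5800, 5.5801]

beam 1: φ=-135°, α=195°
  direction (-0.9659, -0.2588); cell (4,1); t to first gridline: x 0.7350, y 2.3569 (then +1.0353 / +3.8637)
    (3,1) via x @ 0.7350
    (2,1) via x @ 1.7703
    (2,0) via y @ 2.3569  # hit
  → r_1 = 2.3569
beam 2: φ=-90°, α=240°
  direction (-0.5000, -0.8660); cell (4,1); t to first gridline: x 1.4200, y 0.7044 (then +2.0000 / +1.1547)
    (4,0) via y @ 0.7044  # hit
  → r_2 = 0.7044
beam 3: φ=-45°, α=285°
  direction (0.2588, -0.9659); cell (4,1); t to first gridline: x 1.1205, y 0.6315 (then +3.8637 / +1.0353)
    (4,0) via y @ 0.6315  # hit
  → r_3 = 0.6315
beam 4: φ=0°, α=330°
  direction (0.8660, -0.5000); cell (4,1); t to first gridline: x 0.3349, y 1.2200 (then +1.1547 / +2.0000)
    (5,1) via x @ 0.3349  # hit
  → r_4 = 0.3349
beam 5: φ=45°, α=15°
  direction (0.9659, 0.2588); cell (4,1); t to first gridline: x 0.3002, y 1.5068 (then +1.0353 / +3.8637)
    (5,1) via x @ 0.3002  # hit
  → r_5 = 0.3002
beam 6: φ=90°, α=60°
  direction (0.5000, 0.8660); cell (4,1); t to first gridline: x 0.5800, y 0.4503 (then +2.0000 / +1.1547)
    (4,2) via y @ 0.4503
    (5,2) via x @ 0.5800  # hit
  → r_6 = 0.5800
beam 7: φ=135°, α=105°
  direction (-0.2588, 0.9659); cell (4,1); t to first gridline: x 2.7432, y 0.4038 (then +3.8637 / +1.0353)
    (4,2) via y @ 0.4038
    (4,3) via y @ 1.4390
    (4,4) via y @ 2.4743
    (3,4) via x @ 2.7432
    (3,5) via y @ 3.5096
    (3,6) via y @ 4.5449
    (3,7) via y @ 5.5801  # hit
  → r_7 = 5.5801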